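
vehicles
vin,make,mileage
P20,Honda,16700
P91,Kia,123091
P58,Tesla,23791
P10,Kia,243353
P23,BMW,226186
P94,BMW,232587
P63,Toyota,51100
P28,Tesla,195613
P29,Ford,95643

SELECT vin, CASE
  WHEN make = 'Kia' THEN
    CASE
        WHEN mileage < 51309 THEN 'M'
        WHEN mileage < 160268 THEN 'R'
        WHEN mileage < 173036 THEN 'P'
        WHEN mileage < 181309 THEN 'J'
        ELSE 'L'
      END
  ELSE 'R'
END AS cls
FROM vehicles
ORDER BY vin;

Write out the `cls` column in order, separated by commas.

L, R, R, R, R, R, R, R, R

vin=P10: make='Kia' → inner[ELSE] → L
vin=P20: make='Honda' → outer ELSE → R
vin=P23: make='BMW' → outer ELSE → R
vin=P28: make='Tesla' → outer ELSE → R
vin=P29: make='Ford' → outer ELSE → R
vin=P58: make='Tesla' → outer ELSE → R
vin=P63: make='Toyota' → outer ELSE → R
vin=P91: make='Kia' → inner[mileage < 160268] → R
vin=P94: make='BMW' → outer ELSE → R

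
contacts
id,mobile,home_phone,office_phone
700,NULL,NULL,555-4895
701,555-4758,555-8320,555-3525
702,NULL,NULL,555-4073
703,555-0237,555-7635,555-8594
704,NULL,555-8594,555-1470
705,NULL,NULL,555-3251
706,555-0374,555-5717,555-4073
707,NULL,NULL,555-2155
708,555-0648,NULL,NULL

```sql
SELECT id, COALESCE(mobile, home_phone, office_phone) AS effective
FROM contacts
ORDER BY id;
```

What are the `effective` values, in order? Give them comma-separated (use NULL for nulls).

id=700: mobile=NULL, home_phone=NULL, office_phone=555-4895 → 555-4895
id=701: mobile=555-4758 → 555-4758
id=702: mobile=NULL, home_phone=NULL, office_phone=555-4073 → 555-4073
id=703: mobile=555-0237 → 555-0237
id=704: mobile=NULL, home_phone=555-8594 → 555-8594
id=705: mobile=NULL, home_phone=NULL, office_phone=555-3251 → 555-3251
id=706: mobile=555-0374 → 555-0374
id=707: mobile=NULL, home_phone=NULL, office_phone=555-2155 → 555-2155
id=708: mobile=555-0648 → 555-0648

555-4895, 555-4758, 555-4073, 555-0237, 555-8594, 555-3251, 555-0374, 555-2155, 555-0648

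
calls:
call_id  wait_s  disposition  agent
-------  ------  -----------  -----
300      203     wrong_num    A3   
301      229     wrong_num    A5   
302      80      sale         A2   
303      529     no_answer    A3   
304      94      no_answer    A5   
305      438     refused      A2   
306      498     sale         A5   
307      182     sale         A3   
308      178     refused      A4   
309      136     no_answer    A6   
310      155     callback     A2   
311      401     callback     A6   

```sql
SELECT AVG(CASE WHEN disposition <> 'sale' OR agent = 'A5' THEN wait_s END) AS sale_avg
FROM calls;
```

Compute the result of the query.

286.1

call_id=300: ✓ → 203
call_id=301: ✓ → 229
call_id=302: ✗
call_id=303: ✓ → 529
call_id=304: ✓ → 94
call_id=305: ✓ → 438
call_id=306: ✓ → 498
call_id=307: ✗
call_id=308: ✓ → 178
call_id=309: ✓ → 136
call_id=310: ✓ → 155
call_id=311: ✓ → 401
sale_avg = (203 + 229 + 529 + 94 + 438 + 498 + 178 + 136 + 155 + 401) / 10 = 286.1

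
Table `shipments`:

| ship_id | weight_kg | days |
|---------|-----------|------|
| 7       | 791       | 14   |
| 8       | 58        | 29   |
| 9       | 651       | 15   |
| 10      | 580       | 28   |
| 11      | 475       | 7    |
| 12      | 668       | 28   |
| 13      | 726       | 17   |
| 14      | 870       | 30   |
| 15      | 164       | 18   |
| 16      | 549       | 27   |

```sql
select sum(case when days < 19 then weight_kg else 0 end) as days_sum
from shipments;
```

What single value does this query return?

2807

ship_id=7: ✓ → 791
ship_id=8: ✗
ship_id=9: ✓ → 651
ship_id=10: ✗
ship_id=11: ✓ → 475
ship_id=12: ✗
ship_id=13: ✓ → 726
ship_id=14: ✗
ship_id=15: ✓ → 164
ship_id=16: ✗
days_sum = 791 + 651 + 475 + 726 + 164 = 2807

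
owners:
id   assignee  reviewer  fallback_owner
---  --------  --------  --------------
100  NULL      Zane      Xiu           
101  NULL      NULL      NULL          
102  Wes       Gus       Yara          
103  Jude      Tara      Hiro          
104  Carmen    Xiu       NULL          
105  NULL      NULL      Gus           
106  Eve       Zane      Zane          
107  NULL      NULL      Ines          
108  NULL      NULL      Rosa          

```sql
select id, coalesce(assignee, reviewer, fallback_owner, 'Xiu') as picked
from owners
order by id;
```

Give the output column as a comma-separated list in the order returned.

Zane, Xiu, Wes, Jude, Carmen, Gus, Eve, Ines, Rosa

id=100: assignee=NULL, reviewer=Zane → Zane
id=101: assignee=NULL, reviewer=NULL, fallback_owner=NULL, → literal Xiu → Xiu
id=102: assignee=Wes → Wes
id=103: assignee=Jude → Jude
id=104: assignee=Carmen → Carmen
id=105: assignee=NULL, reviewer=NULL, fallback_owner=Gus → Gus
id=106: assignee=Eve → Eve
id=107: assignee=NULL, reviewer=NULL, fallback_owner=Ines → Ines
id=108: assignee=NULL, reviewer=NULL, fallback_owner=Rosa → Rosa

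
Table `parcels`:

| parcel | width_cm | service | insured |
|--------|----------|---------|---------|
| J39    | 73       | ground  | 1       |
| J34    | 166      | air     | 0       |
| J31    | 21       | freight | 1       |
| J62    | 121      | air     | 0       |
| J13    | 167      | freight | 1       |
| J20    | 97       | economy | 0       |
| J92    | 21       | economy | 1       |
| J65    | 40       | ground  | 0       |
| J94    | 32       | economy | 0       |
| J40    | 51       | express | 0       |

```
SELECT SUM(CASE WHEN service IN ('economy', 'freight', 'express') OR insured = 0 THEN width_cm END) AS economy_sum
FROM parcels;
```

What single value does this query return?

716

parcel=J39: ✗
parcel=J34: ✓ → 166
parcel=J31: ✓ → 21
parcel=J62: ✓ → 121
parcel=J13: ✓ → 167
parcel=J20: ✓ → 97
parcel=J92: ✓ → 21
parcel=J65: ✓ → 40
parcel=J94: ✓ → 32
parcel=J40: ✓ → 51
economy_sum = 166 + 21 + 121 + 167 + 97 + 21 + 40 + 32 + 51 = 716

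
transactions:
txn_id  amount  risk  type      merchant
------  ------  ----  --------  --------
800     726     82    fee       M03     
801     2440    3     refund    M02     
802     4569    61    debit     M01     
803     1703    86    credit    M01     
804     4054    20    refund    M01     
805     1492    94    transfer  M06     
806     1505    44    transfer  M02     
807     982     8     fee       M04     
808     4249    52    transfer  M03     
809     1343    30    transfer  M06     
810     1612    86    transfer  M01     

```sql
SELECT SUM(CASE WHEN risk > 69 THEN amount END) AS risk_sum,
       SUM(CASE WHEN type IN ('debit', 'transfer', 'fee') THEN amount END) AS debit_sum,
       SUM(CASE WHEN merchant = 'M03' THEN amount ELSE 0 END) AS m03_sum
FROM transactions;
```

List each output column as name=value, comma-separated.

risk_sum=5533, debit_sum=16478, m03_sum=4975

[risk_sum: risk > 69]
txn_id=800: ✓ → 726
txn_id=801: ✗
txn_id=802: ✗
txn_id=803: ✓ → 1703
txn_id=804: ✗
txn_id=805: ✓ → 1492
txn_id=806: ✗
txn_id=807: ✗
txn_id=808: ✗
txn_id=809: ✗
txn_id=810: ✓ → 1612
risk_sum = 726 + 1703 + 1492 + 1612 = 5533
—
[debit_sum: type IN ('debit', 'transfer', 'fee')]
txn_id=800: ✓ → 726
txn_id=801: ✗
txn_id=802: ✓ → 4569
txn_id=803: ✗
txn_id=804: ✗
txn_id=805: ✓ → 1492
txn_id=806: ✓ → 1505
txn_id=807: ✓ → 982
txn_id=808: ✓ → 4249
txn_id=809: ✓ → 1343
txn_id=810: ✓ → 1612
debit_sum = 726 + 4569 + 1492 + 1505 + 982 + 4249 + 1343 + 1612 = 16478
—
[m03_sum: merchant = 'M03']
txn_id=800: ✓ → 726
txn_id=801: ✗
txn_id=802: ✗
txn_id=803: ✗
txn_id=804: ✗
txn_id=805: ✗
txn_id=806: ✗
txn_id=807: ✗
txn_id=808: ✓ → 4249
txn_id=809: ✗
txn_id=810: ✗
m03_sum = 726 + 4249 = 4975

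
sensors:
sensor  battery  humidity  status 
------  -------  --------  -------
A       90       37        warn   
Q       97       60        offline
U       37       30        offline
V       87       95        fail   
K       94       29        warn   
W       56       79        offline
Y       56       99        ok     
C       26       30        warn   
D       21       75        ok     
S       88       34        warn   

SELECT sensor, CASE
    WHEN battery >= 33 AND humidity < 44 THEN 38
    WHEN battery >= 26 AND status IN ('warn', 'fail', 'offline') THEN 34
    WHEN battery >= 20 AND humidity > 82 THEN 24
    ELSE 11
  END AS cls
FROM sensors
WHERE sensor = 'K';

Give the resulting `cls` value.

38

sensor = K: battery=94, humidity=29, status=warn.
battery >= 33 AND humidity < 44 → true → 38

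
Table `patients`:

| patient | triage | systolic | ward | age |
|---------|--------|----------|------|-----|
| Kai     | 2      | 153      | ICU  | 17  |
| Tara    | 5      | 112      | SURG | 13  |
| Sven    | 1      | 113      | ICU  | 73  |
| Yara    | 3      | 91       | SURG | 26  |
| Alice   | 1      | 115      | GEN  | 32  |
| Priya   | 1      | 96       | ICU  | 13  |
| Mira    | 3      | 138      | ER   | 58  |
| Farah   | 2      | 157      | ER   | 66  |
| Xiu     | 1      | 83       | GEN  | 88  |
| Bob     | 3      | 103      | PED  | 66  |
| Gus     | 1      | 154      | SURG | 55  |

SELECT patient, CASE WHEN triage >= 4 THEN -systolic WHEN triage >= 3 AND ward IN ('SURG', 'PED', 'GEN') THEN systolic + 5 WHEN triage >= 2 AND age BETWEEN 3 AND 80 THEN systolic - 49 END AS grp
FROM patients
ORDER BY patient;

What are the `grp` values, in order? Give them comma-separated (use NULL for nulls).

NULL, 108, 108, NULL, 104, 89, NULL, NULL, -112, NULL, 96

patient=Alice: (no match → NULL) → NULL
patient=Bob: triage >= 3 AND ward IN ('SURG', 'PED', 'GEN') → 108
patient=Farah: triage >= 2 AND age BETWEEN 3 AND 80 → 108
patient=Gus: (no match → NULL) → NULL
patient=Kai: triage >= 2 AND age BETWEEN 3 AND 80 → 104
patient=Mira: triage >= 2 AND age BETWEEN 3 AND 80 → 89
patient=Priya: (no match → NULL) → NULL
patient=Sven: (no match → NULL) → NULL
patient=Tara: triage >= 4 → -112
patient=Xiu: (no match → NULL) → NULL
patient=Yara: triage >= 3 AND ward IN ('SURG', 'PED', 'GEN') → 96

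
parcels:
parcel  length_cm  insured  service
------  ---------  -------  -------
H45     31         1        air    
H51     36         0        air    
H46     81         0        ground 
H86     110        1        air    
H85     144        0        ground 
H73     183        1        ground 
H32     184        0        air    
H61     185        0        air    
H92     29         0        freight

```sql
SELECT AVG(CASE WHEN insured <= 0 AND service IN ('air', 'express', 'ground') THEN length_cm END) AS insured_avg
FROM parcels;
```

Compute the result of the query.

126

parcel=H45: ✗
parcel=H51: ✓ → 36
parcel=H46: ✓ → 81
parcel=H86: ✗
parcel=H85: ✓ → 144
parcel=H73: ✗
parcel=H32: ✓ → 184
parcel=H61: ✓ → 185
parcel=H92: ✗
insured_avg = (36 + 81 + 144 + 184 + 185) / 5 = 126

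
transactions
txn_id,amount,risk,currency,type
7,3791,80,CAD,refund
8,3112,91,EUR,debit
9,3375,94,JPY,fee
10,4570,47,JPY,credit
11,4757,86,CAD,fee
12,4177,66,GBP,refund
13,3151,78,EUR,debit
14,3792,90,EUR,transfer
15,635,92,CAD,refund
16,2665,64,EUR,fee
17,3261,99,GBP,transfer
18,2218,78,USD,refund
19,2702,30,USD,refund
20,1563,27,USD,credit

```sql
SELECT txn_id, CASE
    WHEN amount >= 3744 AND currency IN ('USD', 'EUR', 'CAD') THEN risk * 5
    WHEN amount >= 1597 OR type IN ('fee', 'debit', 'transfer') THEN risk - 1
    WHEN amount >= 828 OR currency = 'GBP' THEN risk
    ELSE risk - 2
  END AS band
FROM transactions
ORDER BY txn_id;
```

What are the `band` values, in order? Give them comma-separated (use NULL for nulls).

400, 90, 93, 46, 430, 65, 77, 450, 90, 63, 98, 77, 29, 27

txn_id=7: amount >= 3744 AND currency IN ('USD', 'EUR', 'CAD') → 400
txn_id=8: amount >= 1597 OR type IN ('fee', 'debit', 'transfer') → 90
txn_id=9: amount >= 1597 OR type IN ('fee', 'debit', 'transfer') → 93
txn_id=10: amount >= 1597 OR type IN ('fee', 'debit', 'transfer') → 46
txn_id=11: amount >= 3744 AND currency IN ('USD', 'EUR', 'CAD') → 430
txn_id=12: amount >= 1597 OR type IN ('fee', 'debit', 'transfer') → 65
txn_id=13: amount >= 1597 OR type IN ('fee', 'debit', 'transfer') → 77
txn_id=14: amount >= 3744 AND currency IN ('USD', 'EUR', 'CAD') → 450
txn_id=15: ELSE → 90
txn_id=16: amount >= 1597 OR type IN ('fee', 'debit', 'transfer') → 63
txn_id=17: amount >= 1597 OR type IN ('fee', 'debit', 'transfer') → 98
txn_id=18: amount >= 1597 OR type IN ('fee', 'debit', 'transfer') → 77
txn_id=19: amount >= 1597 OR type IN ('fee', 'debit', 'transfer') → 29
txn_id=20: amount >= 828 OR currency = 'GBP' → 27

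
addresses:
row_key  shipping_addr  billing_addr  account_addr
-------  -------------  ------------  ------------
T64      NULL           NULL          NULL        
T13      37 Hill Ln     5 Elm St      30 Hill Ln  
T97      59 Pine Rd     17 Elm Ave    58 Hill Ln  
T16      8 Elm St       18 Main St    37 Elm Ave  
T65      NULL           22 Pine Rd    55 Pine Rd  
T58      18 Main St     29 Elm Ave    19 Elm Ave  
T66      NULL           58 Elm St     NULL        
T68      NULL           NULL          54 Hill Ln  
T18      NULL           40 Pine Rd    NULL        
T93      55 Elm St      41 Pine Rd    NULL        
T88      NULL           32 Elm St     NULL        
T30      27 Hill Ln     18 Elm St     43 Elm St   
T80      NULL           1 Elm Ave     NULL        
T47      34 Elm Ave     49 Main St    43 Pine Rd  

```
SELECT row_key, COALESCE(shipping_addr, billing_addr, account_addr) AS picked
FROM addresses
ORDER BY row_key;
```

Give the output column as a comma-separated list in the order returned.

row_key=T13: shipping_addr=37 Hill Ln → 37 Hill Ln
row_key=T16: shipping_addr=8 Elm St → 8 Elm St
row_key=T18: shipping_addr=NULL, billing_addr=40 Pine Rd → 40 Pine Rd
row_key=T30: shipping_addr=27 Hill Ln → 27 Hill Ln
row_key=T47: shipping_addr=34 Elm Ave → 34 Elm Ave
row_key=T58: shipping_addr=18 Main St → 18 Main St
row_key=T64: shipping_addr=NULL, billing_addr=NULL, account_addr=NULL (all NULL) → NULL
row_key=T65: shipping_addr=NULL, billing_addr=22 Pine Rd → 22 Pine Rd
row_key=T66: shipping_addr=NULL, billing_addr=58 Elm St → 58 Elm St
row_key=T68: shipping_addr=NULL, billing_addr=NULL, account_addr=54 Hill Ln → 54 Hill Ln
row_key=T80: shipping_addr=NULL, billing_addr=1 Elm Ave → 1 Elm Ave
row_key=T88: shipping_addr=NULL, billing_addr=32 Elm St → 32 Elm St
row_key=T93: shipping_addr=55 Elm St → 55 Elm St
row_key=T97: shipping_addr=59 Pine Rd → 59 Pine Rd

37 Hill Ln, 8 Elm St, 40 Pine Rd, 27 Hill Ln, 34 Elm Ave, 18 Main St, NULL, 22 Pine Rd, 58 Elm St, 54 Hill Ln, 1 Elm Ave, 32 Elm St, 55 Elm St, 59 Pine Rd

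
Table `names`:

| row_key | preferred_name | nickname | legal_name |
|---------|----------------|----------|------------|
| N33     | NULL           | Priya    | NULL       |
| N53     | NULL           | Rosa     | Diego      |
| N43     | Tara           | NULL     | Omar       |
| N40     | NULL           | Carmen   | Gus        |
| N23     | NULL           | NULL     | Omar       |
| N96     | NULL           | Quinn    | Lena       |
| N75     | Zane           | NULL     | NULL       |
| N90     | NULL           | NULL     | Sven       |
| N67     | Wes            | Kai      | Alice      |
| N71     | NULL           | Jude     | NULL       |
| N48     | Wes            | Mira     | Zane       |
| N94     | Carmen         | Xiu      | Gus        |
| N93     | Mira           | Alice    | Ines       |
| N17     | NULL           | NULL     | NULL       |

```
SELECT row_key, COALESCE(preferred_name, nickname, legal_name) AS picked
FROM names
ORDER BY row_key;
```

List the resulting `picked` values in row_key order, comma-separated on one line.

row_key=N17: preferred_name=NULL, nickname=NULL, legal_name=NULL (all NULL) → NULL
row_key=N23: preferred_name=NULL, nickname=NULL, legal_name=Omar → Omar
row_key=N33: preferred_name=NULL, nickname=Priya → Priya
row_key=N40: preferred_name=NULL, nickname=Carmen → Carmen
row_key=N43: preferred_name=Tara → Tara
row_key=N48: preferred_name=Wes → Wes
row_key=N53: preferred_name=NULL, nickname=Rosa → Rosa
row_key=N67: preferred_name=Wes → Wes
row_key=N71: preferred_name=NULL, nickname=Jude → Jude
row_key=N75: preferred_name=Zane → Zane
row_key=N90: preferred_name=NULL, nickname=NULL, legal_name=Sven → Sven
row_key=N93: preferred_name=Mira → Mira
row_key=N94: preferred_name=Carmen → Carmen
row_key=N96: preferred_name=NULL, nickname=Quinn → Quinn

NULL, Omar, Priya, Carmen, Tara, Wes, Rosa, Wes, Jude, Zane, Sven, Mira, Carmen, Quinn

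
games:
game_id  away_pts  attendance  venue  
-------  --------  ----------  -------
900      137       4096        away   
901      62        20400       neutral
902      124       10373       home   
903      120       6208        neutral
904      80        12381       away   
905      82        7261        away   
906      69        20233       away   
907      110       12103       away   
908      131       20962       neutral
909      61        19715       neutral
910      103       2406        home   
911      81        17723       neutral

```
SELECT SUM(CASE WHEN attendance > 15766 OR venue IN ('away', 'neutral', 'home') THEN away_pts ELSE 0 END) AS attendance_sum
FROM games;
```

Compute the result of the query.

game_id=900: ✓ → 137
game_id=901: ✓ → 62
game_id=902: ✓ → 124
game_id=903: ✓ → 120
game_id=904: ✓ → 80
game_id=905: ✓ → 82
game_id=906: ✓ → 69
game_id=907: ✓ → 110
game_id=908: ✓ → 131
game_id=909: ✓ → 61
game_id=910: ✓ → 103
game_id=911: ✓ → 81
attendance_sum = 137 + 62 + 124 + 120 + 80 + 82 + 69 + 110 + 131 + 61 + 103 + 81 = 1160

1160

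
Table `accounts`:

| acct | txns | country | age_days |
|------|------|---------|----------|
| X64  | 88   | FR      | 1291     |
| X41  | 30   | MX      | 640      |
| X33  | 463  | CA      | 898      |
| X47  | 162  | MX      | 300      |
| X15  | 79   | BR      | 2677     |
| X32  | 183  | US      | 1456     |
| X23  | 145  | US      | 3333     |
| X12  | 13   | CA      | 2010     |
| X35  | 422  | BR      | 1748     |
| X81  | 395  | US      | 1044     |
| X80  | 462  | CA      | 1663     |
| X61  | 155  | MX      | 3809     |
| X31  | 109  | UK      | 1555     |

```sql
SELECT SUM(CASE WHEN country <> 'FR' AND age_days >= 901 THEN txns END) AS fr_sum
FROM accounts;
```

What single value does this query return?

1963

acct=X64: ✗
acct=X41: ✗
acct=X33: ✗
acct=X47: ✗
acct=X15: ✓ → 79
acct=X32: ✓ → 183
acct=X23: ✓ → 145
acct=X12: ✓ → 13
acct=X35: ✓ → 422
acct=X81: ✓ → 395
acct=X80: ✓ → 462
acct=X61: ✓ → 155
acct=X31: ✓ → 109
fr_sum = 79 + 183 + 145 + 13 + 422 + 395 + 462 + 155 + 109 = 1963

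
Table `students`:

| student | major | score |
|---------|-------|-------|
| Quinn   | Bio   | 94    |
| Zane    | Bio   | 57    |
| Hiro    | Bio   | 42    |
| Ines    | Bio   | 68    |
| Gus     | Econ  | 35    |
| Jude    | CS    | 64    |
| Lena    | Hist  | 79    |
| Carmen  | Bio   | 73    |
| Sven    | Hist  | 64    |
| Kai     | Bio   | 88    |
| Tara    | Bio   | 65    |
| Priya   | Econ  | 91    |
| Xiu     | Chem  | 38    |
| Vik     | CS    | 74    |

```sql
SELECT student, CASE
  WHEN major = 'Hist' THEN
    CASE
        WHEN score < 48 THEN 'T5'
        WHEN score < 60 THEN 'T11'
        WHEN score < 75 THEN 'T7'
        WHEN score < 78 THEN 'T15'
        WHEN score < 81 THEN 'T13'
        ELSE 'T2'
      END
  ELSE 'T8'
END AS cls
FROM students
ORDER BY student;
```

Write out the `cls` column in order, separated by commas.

T8, T8, T8, T8, T8, T8, T13, T8, T8, T7, T8, T8, T8, T8

student=Carmen: major='Bio' → outer ELSE → T8
student=Gus: major='Econ' → outer ELSE → T8
student=Hiro: major='Bio' → outer ELSE → T8
student=Ines: major='Bio' → outer ELSE → T8
student=Jude: major='CS' → outer ELSE → T8
student=Kai: major='Bio' → outer ELSE → T8
student=Lena: major='Hist' → inner[score < 81] → T13
student=Priya: major='Econ' → outer ELSE → T8
student=Quinn: major='Bio' → outer ELSE → T8
student=Sven: major='Hist' → inner[score < 75] → T7
student=Tara: major='Bio' → outer ELSE → T8
student=Vik: major='CS' → outer ELSE → T8
student=Xiu: major='Chem' → outer ELSE → T8
student=Zane: major='Bio' → outer ELSE → T8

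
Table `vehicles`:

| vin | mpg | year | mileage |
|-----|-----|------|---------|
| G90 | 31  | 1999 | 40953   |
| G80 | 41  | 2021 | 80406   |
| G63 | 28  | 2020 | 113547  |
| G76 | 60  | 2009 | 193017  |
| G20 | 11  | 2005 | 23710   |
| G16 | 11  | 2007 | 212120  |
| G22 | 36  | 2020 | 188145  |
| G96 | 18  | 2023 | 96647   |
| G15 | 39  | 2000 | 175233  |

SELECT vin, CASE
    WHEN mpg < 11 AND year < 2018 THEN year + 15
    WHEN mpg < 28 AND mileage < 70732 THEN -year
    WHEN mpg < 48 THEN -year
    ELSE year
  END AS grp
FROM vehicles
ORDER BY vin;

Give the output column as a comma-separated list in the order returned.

vin=G15: mpg < 48 → -2000
vin=G16: mpg < 48 → -2007
vin=G20: mpg < 28 AND mileage < 70732 → -2005
vin=G22: mpg < 48 → -2020
vin=G63: mpg < 48 → -2020
vin=G76: ELSE → 2009
vin=G80: mpg < 48 → -2021
vin=G90: mpg < 48 → -1999
vin=G96: mpg < 48 → -2023

-2000, -2007, -2005, -2020, -2020, 2009, -2021, -1999, -2023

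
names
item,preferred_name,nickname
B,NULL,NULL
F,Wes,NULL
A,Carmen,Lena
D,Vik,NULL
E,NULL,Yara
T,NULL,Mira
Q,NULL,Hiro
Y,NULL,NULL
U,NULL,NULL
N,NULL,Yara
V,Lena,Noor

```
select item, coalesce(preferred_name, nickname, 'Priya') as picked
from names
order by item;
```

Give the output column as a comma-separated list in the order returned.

item=A: preferred_name=Carmen → Carmen
item=B: preferred_name=NULL, nickname=NULL, → literal Priya → Priya
item=D: preferred_name=Vik → Vik
item=E: preferred_name=NULL, nickname=Yara → Yara
item=F: preferred_name=Wes → Wes
item=N: preferred_name=NULL, nickname=Yara → Yara
item=Q: preferred_name=NULL, nickname=Hiro → Hiro
item=T: preferred_name=NULL, nickname=Mira → Mira
item=U: preferred_name=NULL, nickname=NULL, → literal Priya → Priya
item=V: preferred_name=Lena → Lena
item=Y: preferred_name=NULL, nickname=NULL, → literal Priya → Priya

Carmen, Priya, Vik, Yara, Wes, Yara, Hiro, Mira, Priya, Lena, Priya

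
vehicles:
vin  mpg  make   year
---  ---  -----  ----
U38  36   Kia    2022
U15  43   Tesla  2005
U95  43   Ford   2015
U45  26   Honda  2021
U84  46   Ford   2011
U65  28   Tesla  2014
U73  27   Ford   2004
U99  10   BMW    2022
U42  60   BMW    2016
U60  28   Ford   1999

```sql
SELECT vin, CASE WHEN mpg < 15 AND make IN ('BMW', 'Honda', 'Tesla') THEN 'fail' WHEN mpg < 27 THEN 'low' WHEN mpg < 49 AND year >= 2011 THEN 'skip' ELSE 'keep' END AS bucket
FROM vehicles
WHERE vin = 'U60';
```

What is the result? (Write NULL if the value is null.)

vin = U60: mpg=28, make=Ford, year=1999.
mpg < 15 AND make IN ('BMW', 'Honda', 'Tesla') → false
mpg < 27 → false
mpg < 49 AND year >= 2011 → false
No prior WHEN matched → ELSE → keep

keep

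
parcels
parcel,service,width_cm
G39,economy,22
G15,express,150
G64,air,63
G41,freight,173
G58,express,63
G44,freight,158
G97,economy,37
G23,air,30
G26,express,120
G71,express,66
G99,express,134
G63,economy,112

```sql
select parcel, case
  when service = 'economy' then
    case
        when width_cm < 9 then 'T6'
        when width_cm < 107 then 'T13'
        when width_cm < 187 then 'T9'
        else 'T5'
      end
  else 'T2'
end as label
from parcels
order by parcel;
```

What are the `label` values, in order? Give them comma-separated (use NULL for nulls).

parcel=G15: service='express' → outer ELSE → T2
parcel=G23: service='air' → outer ELSE → T2
parcel=G26: service='express' → outer ELSE → T2
parcel=G39: service='economy' → inner[width_cm < 107] → T13
parcel=G41: service='freight' → outer ELSE → T2
parcel=G44: service='freight' → outer ELSE → T2
parcel=G58: service='express' → outer ELSE → T2
parcel=G63: service='economy' → inner[width_cm < 187] → T9
parcel=G64: service='air' → outer ELSE → T2
parcel=G71: service='express' → outer ELSE → T2
parcel=G97: service='economy' → inner[width_cm < 107] → T13
parcel=G99: service='express' → outer ELSE → T2

T2, T2, T2, T13, T2, T2, T2, T9, T2, T2, T13, T2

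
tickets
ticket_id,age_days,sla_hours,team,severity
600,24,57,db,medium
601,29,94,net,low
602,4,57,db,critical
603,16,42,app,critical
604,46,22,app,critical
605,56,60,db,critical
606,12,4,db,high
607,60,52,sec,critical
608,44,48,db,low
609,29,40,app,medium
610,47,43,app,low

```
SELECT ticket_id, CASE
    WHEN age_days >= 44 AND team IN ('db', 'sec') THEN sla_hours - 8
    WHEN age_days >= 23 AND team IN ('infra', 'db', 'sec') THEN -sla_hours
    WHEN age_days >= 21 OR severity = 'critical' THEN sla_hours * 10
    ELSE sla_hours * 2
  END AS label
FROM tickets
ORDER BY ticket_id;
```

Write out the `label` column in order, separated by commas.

ticket_id=600: age_days >= 23 AND team IN ('infra', 'db', 'sec') → -57
ticket_id=601: age_days >= 21 OR severity = 'critical' → 940
ticket_id=602: age_days >= 21 OR severity = 'critical' → 570
ticket_id=603: age_days >= 21 OR severity = 'critical' → 420
ticket_id=604: age_days >= 21 OR severity = 'critical' → 220
ticket_id=605: age_days >= 44 AND team IN ('db', 'sec') → 52
ticket_id=606: ELSE → 8
ticket_id=607: age_days >= 44 AND team IN ('db', 'sec') → 44
ticket_id=608: age_days >= 44 AND team IN ('db', 'sec') → 40
ticket_id=609: age_days >= 21 OR severity = 'critical' → 400
ticket_id=610: age_days >= 21 OR severity = 'critical' → 430

-57, 940, 570, 420, 220, 52, 8, 44, 40, 400, 430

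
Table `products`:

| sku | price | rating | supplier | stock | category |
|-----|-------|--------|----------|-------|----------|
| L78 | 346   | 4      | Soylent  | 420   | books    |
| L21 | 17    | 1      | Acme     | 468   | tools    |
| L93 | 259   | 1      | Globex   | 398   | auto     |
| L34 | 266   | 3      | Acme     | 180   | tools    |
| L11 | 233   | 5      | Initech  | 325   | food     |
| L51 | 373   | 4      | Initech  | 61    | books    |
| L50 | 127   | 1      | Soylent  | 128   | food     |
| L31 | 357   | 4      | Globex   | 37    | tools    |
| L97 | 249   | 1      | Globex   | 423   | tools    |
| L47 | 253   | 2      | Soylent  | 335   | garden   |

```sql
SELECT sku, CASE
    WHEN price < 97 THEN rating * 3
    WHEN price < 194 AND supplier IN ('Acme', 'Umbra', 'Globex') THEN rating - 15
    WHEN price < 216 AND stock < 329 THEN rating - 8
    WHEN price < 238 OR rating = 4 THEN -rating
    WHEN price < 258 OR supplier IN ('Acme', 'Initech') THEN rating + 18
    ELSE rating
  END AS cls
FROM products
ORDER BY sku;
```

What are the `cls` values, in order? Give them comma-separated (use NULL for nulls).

-5, 3, -4, 21, 20, -7, -4, -4, 1, 19

sku=L11: price < 238 OR rating = 4 → -5
sku=L21: price < 97 → 3
sku=L31: price < 238 OR rating = 4 → -4
sku=L34: price < 258 OR supplier IN ('Acme', 'Initech') → 21
sku=L47: price < 258 OR supplier IN ('Acme', 'Initech') → 20
sku=L50: price < 216 AND stock < 329 → -7
sku=L51: price < 238 OR rating = 4 → -4
sku=L78: price < 238 OR rating = 4 → -4
sku=L93: ELSE → 1
sku=L97: price < 258 OR supplier IN ('Acme', 'Initech') → 19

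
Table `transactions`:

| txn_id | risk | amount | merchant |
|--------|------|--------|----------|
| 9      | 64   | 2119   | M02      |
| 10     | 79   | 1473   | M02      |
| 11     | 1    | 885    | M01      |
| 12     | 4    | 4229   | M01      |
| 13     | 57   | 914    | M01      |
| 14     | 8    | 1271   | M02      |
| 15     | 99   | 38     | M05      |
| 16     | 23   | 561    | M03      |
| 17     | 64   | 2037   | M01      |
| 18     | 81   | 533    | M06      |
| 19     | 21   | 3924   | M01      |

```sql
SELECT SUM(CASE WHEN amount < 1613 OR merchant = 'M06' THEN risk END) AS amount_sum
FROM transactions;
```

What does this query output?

txn_id=9: ✗
txn_id=10: ✓ → 79
txn_id=11: ✓ → 1
txn_id=12: ✗
txn_id=13: ✓ → 57
txn_id=14: ✓ → 8
txn_id=15: ✓ → 99
txn_id=16: ✓ → 23
txn_id=17: ✗
txn_id=18: ✓ → 81
txn_id=19: ✗
amount_sum = 79 + 1 + 57 + 8 + 99 + 23 + 81 = 348

348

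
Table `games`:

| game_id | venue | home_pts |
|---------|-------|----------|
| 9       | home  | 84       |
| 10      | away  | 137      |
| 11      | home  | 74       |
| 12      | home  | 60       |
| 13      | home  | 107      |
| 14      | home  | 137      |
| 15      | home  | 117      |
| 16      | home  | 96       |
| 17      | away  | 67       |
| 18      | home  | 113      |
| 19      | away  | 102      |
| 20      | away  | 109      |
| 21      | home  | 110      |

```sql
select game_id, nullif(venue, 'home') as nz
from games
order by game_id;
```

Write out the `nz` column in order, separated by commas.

game_id=9: venue=home vs home: equal → NULL
game_id=10: venue=away vs home: differ → away
game_id=11: venue=home vs home: equal → NULL
game_id=12: venue=home vs home: equal → NULL
game_id=13: venue=home vs home: equal → NULL
game_id=14: venue=home vs home: equal → NULL
game_id=15: venue=home vs home: equal → NULL
game_id=16: venue=home vs home: equal → NULL
game_id=17: venue=away vs home: differ → away
game_id=18: venue=home vs home: equal → NULL
game_id=19: venue=away vs home: differ → away
game_id=20: venue=away vs home: differ → away
game_id=21: venue=home vs home: equal → NULL

NULL, away, NULL, NULL, NULL, NULL, NULL, NULL, away, NULL, away, away, NULL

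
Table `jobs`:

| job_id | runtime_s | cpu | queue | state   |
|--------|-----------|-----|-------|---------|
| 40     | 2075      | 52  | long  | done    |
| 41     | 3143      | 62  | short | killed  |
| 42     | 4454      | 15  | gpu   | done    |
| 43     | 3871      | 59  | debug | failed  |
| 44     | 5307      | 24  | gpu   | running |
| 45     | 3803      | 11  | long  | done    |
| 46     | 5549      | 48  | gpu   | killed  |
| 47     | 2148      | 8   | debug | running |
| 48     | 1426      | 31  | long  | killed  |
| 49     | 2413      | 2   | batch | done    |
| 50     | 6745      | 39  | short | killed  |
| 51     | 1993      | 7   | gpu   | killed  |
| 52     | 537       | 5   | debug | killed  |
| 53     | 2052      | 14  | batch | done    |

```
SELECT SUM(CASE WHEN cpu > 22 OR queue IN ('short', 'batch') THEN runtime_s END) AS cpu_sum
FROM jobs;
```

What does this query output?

32581

job_id=40: ✓ → 2075
job_id=41: ✓ → 3143
job_id=42: ✗
job_id=43: ✓ → 3871
job_id=44: ✓ → 5307
job_id=45: ✗
job_id=46: ✓ → 5549
job_id=47: ✗
job_id=48: ✓ → 1426
job_id=49: ✓ → 2413
job_id=50: ✓ → 6745
job_id=51: ✗
job_id=52: ✗
job_id=53: ✓ → 2052
cpu_sum = 2075 + 3143 + 3871 + 5307 + 5549 + 1426 + 2413 + 6745 + 2052 = 32581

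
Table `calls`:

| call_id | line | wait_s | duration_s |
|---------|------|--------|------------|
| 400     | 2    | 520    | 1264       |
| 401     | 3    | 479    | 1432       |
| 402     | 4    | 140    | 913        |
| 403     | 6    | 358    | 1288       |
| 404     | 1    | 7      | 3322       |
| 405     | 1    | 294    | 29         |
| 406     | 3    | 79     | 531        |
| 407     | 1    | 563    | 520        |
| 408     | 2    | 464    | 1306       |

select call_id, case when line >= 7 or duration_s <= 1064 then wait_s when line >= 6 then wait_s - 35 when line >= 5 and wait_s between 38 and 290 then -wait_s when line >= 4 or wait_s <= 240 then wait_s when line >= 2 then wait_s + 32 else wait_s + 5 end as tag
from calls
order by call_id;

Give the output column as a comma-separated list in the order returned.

552, 511, 140, 323, 7, 294, 79, 563, 496

call_id=400: line >= 2 → 552
call_id=401: line >= 2 → 511
call_id=402: line >= 7 or duration_s <= 1064 → 140
call_id=403: line >= 6 → 323
call_id=404: line >= 4 or wait_s <= 240 → 7
call_id=405: line >= 7 or duration_s <= 1064 → 294
call_id=406: line >= 7 or duration_s <= 1064 → 79
call_id=407: line >= 7 or duration_s <= 1064 → 563
call_id=408: line >= 2 → 496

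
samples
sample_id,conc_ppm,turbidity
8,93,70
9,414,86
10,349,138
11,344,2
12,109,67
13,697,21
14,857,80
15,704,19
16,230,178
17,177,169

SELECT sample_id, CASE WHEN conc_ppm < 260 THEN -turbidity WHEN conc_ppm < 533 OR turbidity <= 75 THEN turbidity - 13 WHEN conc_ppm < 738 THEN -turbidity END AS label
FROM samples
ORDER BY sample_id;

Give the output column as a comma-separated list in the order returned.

-70, 73, 125, -11, -67, 8, NULL, 6, -178, -169

sample_id=8: conc_ppm < 260 → -70
sample_id=9: conc_ppm < 533 OR turbidity <= 75 → 73
sample_id=10: conc_ppm < 533 OR turbidity <= 75 → 125
sample_id=11: conc_ppm < 533 OR turbidity <= 75 → -11
sample_id=12: conc_ppm < 260 → -67
sample_id=13: conc_ppm < 533 OR turbidity <= 75 → 8
sample_id=14: (no match → NULL) → NULL
sample_id=15: conc_ppm < 533 OR turbidity <= 75 → 6
sample_id=16: conc_ppm < 260 → -178
sample_id=17: conc_ppm < 260 → -169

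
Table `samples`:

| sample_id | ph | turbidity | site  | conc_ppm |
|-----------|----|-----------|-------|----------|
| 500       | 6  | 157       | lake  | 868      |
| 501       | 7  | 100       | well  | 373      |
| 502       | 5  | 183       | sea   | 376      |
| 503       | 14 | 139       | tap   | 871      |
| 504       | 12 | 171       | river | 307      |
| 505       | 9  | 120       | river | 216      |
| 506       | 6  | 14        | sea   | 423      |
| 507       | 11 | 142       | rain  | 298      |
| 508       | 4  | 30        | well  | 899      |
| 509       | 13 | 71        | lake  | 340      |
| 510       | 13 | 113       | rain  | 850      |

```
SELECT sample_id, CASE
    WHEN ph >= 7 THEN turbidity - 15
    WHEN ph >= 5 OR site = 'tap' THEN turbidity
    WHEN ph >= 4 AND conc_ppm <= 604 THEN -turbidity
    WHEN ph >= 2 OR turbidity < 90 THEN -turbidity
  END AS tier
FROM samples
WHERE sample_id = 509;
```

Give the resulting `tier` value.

sample_id = 509: ph=13, turbidity=71, site=lake, conc_ppm=340.
ph >= 7 → true → 56

56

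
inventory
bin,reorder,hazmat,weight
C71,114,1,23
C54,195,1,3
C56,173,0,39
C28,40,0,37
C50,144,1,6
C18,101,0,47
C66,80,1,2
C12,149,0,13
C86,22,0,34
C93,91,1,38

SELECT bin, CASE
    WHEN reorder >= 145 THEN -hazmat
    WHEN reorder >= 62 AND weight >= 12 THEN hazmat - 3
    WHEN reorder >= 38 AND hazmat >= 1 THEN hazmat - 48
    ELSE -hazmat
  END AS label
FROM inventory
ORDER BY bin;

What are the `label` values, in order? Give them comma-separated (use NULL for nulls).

bin=C12: reorder >= 145 → 0
bin=C18: reorder >= 62 AND weight >= 12 → -3
bin=C28: ELSE → 0
bin=C50: reorder >= 38 AND hazmat >= 1 → -47
bin=C54: reorder >= 145 → -1
bin=C56: reorder >= 145 → 0
bin=C66: reorder >= 38 AND hazmat >= 1 → -47
bin=C71: reorder >= 62 AND weight >= 12 → -2
bin=C86: ELSE → 0
bin=C93: reorder >= 62 AND weight >= 12 → -2

0, -3, 0, -47, -1, 0, -47, -2, 0, -2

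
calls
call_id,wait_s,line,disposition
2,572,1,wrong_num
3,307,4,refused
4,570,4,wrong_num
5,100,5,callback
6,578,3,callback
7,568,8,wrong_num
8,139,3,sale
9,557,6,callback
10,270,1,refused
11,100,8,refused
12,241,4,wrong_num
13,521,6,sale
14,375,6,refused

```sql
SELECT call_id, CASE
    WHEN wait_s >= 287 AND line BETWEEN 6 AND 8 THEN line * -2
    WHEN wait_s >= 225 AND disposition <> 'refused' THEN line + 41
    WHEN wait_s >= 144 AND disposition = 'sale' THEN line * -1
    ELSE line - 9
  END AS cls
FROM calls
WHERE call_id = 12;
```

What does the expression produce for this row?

call_id = 12: wait_s=241, line=4, disposition=wrong_num.
wait_s >= 287 AND line BETWEEN 6 AND 8 → false
wait_s >= 225 AND disposition <> 'refused' → true → 45

45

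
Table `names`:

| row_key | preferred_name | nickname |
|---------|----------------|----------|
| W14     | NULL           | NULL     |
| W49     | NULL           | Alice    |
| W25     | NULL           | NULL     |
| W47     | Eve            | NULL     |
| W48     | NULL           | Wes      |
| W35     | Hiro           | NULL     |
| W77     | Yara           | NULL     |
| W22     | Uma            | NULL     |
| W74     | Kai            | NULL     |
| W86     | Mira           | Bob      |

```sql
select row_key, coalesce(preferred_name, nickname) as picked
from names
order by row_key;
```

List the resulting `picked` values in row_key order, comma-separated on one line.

NULL, Uma, NULL, Hiro, Eve, Wes, Alice, Kai, Yara, Mira

row_key=W14: preferred_name=NULL, nickname=NULL (all NULL) → NULL
row_key=W22: preferred_name=Uma → Uma
row_key=W25: preferred_name=NULL, nickname=NULL (all NULL) → NULL
row_key=W35: preferred_name=Hiro → Hiro
row_key=W47: preferred_name=Eve → Eve
row_key=W48: preferred_name=NULL, nickname=Wes → Wes
row_key=W49: preferred_name=NULL, nickname=Alice → Alice
row_key=W74: preferred_name=Kai → Kai
row_key=W77: preferred_name=Yara → Yara
row_key=W86: preferred_name=Mira → Mira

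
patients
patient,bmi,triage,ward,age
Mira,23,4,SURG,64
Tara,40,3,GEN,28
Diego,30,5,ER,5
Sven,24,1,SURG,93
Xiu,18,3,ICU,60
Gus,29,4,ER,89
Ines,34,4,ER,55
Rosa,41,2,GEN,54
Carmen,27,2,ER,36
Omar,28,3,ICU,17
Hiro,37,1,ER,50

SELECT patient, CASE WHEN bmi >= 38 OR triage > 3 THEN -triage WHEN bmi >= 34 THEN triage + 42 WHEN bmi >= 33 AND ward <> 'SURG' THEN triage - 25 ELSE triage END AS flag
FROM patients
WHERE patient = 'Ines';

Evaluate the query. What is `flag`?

patient = Ines: bmi=34, triage=4, ward=ER, age=55.
bmi >= 38 OR triage > 3 → true → -4

-4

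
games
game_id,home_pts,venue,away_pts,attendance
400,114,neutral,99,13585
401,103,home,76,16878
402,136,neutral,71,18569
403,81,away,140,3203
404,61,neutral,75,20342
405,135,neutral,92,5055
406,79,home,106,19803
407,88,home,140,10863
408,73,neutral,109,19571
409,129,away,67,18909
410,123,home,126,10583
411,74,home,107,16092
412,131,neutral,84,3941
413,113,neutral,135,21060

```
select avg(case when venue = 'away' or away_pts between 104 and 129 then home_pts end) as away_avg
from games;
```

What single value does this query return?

game_id=400: ✗
game_id=401: ✗
game_id=402: ✗
game_id=403: ✓ → 81
game_id=404: ✗
game_id=405: ✗
game_id=406: ✓ → 79
game_id=407: ✗
game_id=408: ✓ → 73
game_id=409: ✓ → 129
game_id=410: ✓ → 123
game_id=411: ✓ → 74
game_id=412: ✗
game_id=413: ✗
away_avg = (81 + 79 + 73 + 129 + 123 + 74) / 6 = 93.1666666667

93.1666666667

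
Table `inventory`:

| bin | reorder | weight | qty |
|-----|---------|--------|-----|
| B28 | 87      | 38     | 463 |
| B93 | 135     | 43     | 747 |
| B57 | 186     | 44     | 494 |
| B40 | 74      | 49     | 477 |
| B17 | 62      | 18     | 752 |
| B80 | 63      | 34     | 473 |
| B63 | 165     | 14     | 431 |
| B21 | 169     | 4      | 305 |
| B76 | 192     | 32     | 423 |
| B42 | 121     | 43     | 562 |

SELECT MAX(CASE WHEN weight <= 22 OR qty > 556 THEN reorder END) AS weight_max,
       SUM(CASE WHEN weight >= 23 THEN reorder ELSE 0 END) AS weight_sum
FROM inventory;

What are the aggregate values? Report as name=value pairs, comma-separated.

weight_max=169, weight_sum=858

[weight_max: weight <= 22 OR qty > 556]
bin=B28: ✗
bin=B93: ✓ → 135
bin=B57: ✗
bin=B40: ✗
bin=B17: ✓ → 62
bin=B80: ✗
bin=B63: ✓ → 165
bin=B21: ✓ → 169
bin=B76: ✗
bin=B42: ✓ → 121
weight_max = MAX(135, 62, 165, 169, 121) = 169
—
[weight_sum: weight >= 23]
bin=B28: ✓ → 87
bin=B93: ✓ → 135
bin=B57: ✓ → 186
bin=B40: ✓ → 74
bin=B17: ✗
bin=B80: ✓ → 63
bin=B63: ✗
bin=B21: ✗
bin=B76: ✓ → 192
bin=B42: ✓ → 121
weight_sum = 87 + 135 + 186 + 74 + 63 + 192 + 121 = 858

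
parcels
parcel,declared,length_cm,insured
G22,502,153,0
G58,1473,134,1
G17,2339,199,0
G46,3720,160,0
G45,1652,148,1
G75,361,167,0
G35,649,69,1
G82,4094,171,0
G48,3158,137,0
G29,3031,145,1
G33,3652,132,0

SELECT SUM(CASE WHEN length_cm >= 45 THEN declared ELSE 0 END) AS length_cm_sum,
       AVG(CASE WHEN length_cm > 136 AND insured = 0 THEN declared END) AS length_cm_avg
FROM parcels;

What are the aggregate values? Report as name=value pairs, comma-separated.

[length_cm_sum: length_cm >= 45]
parcel=G22: ✓ → 502
parcel=G58: ✓ → 1473
parcel=G17: ✓ → 2339
parcel=G46: ✓ → 3720
parcel=G45: ✓ → 1652
parcel=G75: ✓ → 361
parcel=G35: ✓ → 649
parcel=G82: ✓ → 4094
parcel=G48: ✓ → 3158
parcel=G29: ✓ → 3031
parcel=G33: ✓ → 3652
length_cm_sum = 502 + 1473 + 2339 + 3720 + 1652 + 361 + 649 + 4094 + 3158 + 3031 + 3652 = 24631
—
[length_cm_avg: length_cm > 136 AND insured = 0]
parcel=G22: ✓ → 502
parcel=G58: ✗
parcel=G17: ✓ → 2339
parcel=G46: ✓ → 3720
parcel=G45: ✗
parcel=G75: ✓ → 361
parcel=G35: ✗
parcel=G82: ✓ → 4094
parcel=G48: ✓ → 3158
parcel=G29: ✗
parcel=G33: ✗
length_cm_avg = (502 + 2339 + 3720 + 361 + 4094 + 3158) / 6 = 2362.3333333333

length_cm_sum=24631, length_cm_avg=2362.3333333333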